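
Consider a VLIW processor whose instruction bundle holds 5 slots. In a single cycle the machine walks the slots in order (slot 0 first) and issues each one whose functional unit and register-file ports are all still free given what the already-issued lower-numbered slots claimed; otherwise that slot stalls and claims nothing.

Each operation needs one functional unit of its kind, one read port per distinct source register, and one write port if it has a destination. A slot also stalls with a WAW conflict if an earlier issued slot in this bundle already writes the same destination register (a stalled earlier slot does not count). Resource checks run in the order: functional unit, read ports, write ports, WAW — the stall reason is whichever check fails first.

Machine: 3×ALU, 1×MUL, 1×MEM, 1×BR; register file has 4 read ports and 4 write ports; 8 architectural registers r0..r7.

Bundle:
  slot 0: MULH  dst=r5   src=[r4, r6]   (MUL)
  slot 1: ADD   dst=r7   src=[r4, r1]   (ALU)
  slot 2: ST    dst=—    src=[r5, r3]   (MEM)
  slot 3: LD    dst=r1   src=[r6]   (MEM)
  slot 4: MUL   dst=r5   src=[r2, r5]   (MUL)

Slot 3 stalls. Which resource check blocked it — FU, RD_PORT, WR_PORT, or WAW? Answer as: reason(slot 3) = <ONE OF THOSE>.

reason(slot 3) = RD_PORT

(0) want 1×MUL +2rd +1wr — yes → AL3|MU0|ME1|BR1|rd2|wr3
(1) want 1×ALU +2rd +1wr — yes → AL2|MU0|ME1|BR1|rd0|wr2
(2) want 1×MEM +2rd +0wr — RD_PORT → AL2|MU0|ME1|BR1|rd0|wr2
(3) want 1×MEM +1rd +1wr — RD_PORT → AL2|MU0|ME1|BR1|rd0|wr2
(4) want 1×MUL +2rd +1wr — FU → AL2|MU0|ME1|BR1|rd0|wr2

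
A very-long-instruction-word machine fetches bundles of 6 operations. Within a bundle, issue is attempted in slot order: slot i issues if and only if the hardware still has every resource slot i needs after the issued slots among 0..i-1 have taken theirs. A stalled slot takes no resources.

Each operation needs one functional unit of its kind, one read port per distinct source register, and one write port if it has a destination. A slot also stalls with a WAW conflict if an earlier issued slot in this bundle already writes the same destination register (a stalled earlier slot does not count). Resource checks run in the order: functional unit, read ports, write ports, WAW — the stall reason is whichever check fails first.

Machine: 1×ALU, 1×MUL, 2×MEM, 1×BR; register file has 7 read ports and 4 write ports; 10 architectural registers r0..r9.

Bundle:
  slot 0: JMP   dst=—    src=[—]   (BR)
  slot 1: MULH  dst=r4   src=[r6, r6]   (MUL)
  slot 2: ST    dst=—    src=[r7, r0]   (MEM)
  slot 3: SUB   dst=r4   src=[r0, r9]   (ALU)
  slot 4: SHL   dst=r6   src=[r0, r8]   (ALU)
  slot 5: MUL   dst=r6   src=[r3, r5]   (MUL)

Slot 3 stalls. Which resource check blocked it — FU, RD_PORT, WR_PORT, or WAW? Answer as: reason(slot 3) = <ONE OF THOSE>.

  0. BR ⇒ go  {1A/1Mu/2Ld/0B | 7r 4w}
  1. MUL→r4 ⇒ go  {1A/0Mu/2Ld/0B | 6r 3w}
  2. MEM ⇒ go  {1A/0Mu/1Ld/0B | 4r 3w}
  3. ALU→r4 ⇒ no(WAW)  {1A/0Mu/1Ld/0B | 4r 3w}
  4. ALU→r6 ⇒ go  {0A/0Mu/1Ld/0B | 2r 2w}
  5. MUL→r6 ⇒ no(FU)  {0A/0Mu/1Ld/0B | 2r 2w}

reason(slot 3) = WAW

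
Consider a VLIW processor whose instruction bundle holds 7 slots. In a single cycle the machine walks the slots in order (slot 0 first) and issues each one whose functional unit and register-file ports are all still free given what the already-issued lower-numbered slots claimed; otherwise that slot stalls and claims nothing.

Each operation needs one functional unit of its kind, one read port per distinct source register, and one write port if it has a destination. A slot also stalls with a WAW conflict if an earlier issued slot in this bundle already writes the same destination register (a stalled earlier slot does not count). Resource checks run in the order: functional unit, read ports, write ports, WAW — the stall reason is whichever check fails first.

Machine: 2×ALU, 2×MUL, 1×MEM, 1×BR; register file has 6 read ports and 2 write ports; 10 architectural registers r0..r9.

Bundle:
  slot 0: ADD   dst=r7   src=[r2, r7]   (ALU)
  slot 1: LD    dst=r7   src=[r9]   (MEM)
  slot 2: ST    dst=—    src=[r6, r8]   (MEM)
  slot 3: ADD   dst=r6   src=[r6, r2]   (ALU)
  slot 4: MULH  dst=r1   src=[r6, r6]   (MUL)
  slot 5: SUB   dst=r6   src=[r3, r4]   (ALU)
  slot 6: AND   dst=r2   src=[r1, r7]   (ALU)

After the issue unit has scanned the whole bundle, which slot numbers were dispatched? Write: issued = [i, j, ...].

issued = [0, 2, 3]

slot 0 (ALU): ISSUE — free A1,Mu2,Ld1,B1 rp4 wp1
slot 1 (MEM): stall WAW — free A1,Mu2,Ld1,B1 rp4 wp1
slot 2 (MEM): ISSUE — free A1,Mu2,Ld0,B1 rp2 wp1
slot 3 (ALU): ISSUE — free A0,Mu2,Ld0,B1 rp0 wp0
slot 4 (MUL): stall RD_PORT — free A0,Mu2,Ld0,B1 rp0 wp0
slot 5 (ALU): stall FU — free A0,Mu2,Ld0,B1 rp0 wp0
slot 6 (ALU): stall FU — free A0,Mu2,Ld0,B1 rp0 wp0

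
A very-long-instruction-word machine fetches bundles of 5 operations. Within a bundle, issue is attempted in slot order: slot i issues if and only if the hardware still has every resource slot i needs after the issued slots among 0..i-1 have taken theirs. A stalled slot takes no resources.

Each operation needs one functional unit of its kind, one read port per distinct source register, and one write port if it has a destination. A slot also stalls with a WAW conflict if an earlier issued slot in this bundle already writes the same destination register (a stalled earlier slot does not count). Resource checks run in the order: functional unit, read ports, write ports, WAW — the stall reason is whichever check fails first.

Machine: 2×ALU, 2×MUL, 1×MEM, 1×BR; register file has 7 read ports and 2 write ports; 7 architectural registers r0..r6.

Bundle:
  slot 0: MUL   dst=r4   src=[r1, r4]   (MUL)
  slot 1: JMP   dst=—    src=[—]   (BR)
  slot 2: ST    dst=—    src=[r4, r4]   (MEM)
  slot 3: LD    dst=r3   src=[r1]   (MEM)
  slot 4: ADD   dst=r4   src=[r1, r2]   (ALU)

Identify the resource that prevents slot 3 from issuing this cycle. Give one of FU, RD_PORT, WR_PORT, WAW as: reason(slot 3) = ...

reason(slot 3) = FU

  0. MUL→r4 ⇒ go  {2A/1Mu/1Ld/1B | 5r 1w}
  1. BR ⇒ go  {2A/1Mu/1Ld/0B | 5r 1w}
  2. MEM ⇒ go  {2A/1Mu/0Ld/0B | 4r 1w}
  3. MEM→r3 ⇒ no(FU)  {2A/1Mu/0Ld/0B | 4r 1w}
  4. ALU→r4 ⇒ no(WAW)  {2A/1Mu/0Ld/0B | 4r 1w}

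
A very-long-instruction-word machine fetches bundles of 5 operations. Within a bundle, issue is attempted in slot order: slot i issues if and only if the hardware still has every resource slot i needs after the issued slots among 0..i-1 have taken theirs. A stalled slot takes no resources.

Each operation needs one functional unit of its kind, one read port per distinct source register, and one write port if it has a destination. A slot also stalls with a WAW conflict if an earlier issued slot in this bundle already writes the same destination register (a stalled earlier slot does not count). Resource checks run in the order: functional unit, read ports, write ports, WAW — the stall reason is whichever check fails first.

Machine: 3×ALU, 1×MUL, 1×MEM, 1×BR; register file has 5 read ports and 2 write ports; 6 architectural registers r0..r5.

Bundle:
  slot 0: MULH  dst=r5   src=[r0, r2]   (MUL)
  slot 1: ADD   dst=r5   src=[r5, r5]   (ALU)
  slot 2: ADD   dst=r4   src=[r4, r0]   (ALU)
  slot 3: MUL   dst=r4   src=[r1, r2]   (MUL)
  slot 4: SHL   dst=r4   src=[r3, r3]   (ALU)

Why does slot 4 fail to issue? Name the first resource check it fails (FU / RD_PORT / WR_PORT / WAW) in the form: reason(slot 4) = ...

reason(slot 4) = WR_PORT

  0. MUL→r5 ⇒ go  {3A/0Mu/1Ld/1B | 3r 1w}
  1. ALU→r5 ⇒ no(WAW)  {3A/0Mu/1Ld/1B | 3r 1w}
  2. ALU→r4 ⇒ go  {2A/0Mu/1Ld/1B | 1r 0w}
  3. MUL→r4 ⇒ no(FU)  {2A/0Mu/1Ld/1B | 1r 0w}
  4. ALU→r4 ⇒ no(WR_PORT)  {2A/0Mu/1Ld/1B | 1r 0w}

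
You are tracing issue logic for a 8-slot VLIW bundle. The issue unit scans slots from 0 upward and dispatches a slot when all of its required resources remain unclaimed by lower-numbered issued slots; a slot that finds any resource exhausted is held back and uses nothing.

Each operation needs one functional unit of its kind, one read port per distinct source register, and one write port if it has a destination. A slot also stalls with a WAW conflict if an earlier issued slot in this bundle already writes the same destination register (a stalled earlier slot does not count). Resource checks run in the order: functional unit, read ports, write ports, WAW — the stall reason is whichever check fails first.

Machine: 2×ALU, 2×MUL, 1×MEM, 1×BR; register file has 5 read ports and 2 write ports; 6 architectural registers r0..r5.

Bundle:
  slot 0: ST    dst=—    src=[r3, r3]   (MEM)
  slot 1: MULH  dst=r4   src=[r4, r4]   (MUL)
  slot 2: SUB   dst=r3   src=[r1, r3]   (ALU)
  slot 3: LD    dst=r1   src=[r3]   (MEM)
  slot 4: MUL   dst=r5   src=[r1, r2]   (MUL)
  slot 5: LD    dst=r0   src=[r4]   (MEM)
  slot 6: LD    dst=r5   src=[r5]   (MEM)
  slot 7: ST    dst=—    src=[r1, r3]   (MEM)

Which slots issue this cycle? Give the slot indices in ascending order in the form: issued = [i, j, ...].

  0. MEM ⇒ go  {2A/2Mu/0Ld/1B | 4r 2w}
  1. MUL→r4 ⇒ go  {2A/1Mu/0Ld/1B | 3r 1w}
  2. ALU→r3 ⇒ go  {1A/1Mu/0Ld/1B | 1r 0w}
  3. MEM→r1 ⇒ no(FU)  {1A/1Mu/0Ld/1B | 1r 0w}
  4. MUL→r5 ⇒ no(RD_PORT)  {1A/1Mu/0Ld/1B | 1r 0w}
  5. MEM→r0 ⇒ no(FU)  {1A/1Mu/0Ld/1B | 1r 0w}
  6. MEM→r5 ⇒ no(FU)  {1A/1Mu/0Ld/1B | 1r 0w}
  7. MEM ⇒ no(FU)  {1A/1Mu/0Ld/1B | 1r 0w}

issued = [0, 1, 2]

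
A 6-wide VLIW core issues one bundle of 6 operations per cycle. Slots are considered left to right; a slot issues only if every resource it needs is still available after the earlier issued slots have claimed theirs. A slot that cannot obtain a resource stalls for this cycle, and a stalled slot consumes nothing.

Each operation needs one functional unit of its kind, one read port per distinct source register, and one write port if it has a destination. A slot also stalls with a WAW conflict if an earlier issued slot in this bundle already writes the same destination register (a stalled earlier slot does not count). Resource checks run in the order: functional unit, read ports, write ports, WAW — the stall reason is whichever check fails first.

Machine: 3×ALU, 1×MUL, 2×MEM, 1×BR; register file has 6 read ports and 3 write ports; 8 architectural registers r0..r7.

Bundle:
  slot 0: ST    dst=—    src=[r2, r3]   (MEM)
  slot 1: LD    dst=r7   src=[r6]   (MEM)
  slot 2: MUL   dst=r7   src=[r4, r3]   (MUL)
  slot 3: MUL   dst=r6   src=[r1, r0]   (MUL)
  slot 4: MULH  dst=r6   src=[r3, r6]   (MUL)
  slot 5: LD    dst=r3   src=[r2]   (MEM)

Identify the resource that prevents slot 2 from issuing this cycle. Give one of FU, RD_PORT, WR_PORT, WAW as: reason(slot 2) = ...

reason(slot 2) = WAW

[0] MEM needs rd=2 wr=0: ok; after: ALU=3 MUL=1 MEM=1 BR=1, R=4, W=3
[1] MEM needs rd=1 wr=1: ok; after: ALU=3 MUL=1 MEM=0 BR=1, R=3, W=2
[2] MUL needs rd=2 wr=1: WAW; after: ALU=3 MUL=1 MEM=0 BR=1, R=3, W=2
[3] MUL needs rd=2 wr=1: ok; after: ALU=3 MUL=0 MEM=0 BR=1, R=1, W=1
[4] MUL needs rd=2 wr=1: FU; after: ALU=3 MUL=0 MEM=0 BR=1, R=1, W=1
[5] MEM needs rd=1 wr=1: FU; after: ALU=3 MUL=0 MEM=0 BR=1, R=1, W=1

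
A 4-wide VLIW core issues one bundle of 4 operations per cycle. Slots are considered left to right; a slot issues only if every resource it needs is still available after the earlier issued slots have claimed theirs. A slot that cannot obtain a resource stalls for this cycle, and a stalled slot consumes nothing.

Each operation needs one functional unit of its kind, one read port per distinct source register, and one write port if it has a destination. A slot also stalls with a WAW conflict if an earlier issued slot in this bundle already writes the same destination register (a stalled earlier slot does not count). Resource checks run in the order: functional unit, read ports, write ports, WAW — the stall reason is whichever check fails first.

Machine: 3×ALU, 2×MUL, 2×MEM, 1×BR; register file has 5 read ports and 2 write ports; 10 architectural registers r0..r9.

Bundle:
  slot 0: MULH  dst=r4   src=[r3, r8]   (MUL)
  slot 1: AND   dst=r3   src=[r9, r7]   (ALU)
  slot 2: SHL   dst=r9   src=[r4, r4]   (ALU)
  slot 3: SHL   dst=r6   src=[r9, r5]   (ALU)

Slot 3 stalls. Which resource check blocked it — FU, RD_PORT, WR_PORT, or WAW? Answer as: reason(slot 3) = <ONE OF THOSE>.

reason(slot 3) = RD_PORT

[0] MUL needs rd=2 wr=1: ok; after: ALU=3 MUL=1 MEM=2 BR=1, R=3, W=1
[1] ALU needs rd=2 wr=1: ok; after: ALU=2 MUL=1 MEM=2 BR=1, R=1, W=0
[2] ALU needs rd=1 wr=1: WR_PORT; after: ALU=2 MUL=1 MEM=2 BR=1, R=1, W=0
[3] ALU needs rd=2 wr=1: RD_PORT; after: ALU=2 MUL=1 MEM=2 BR=1, R=1, W=0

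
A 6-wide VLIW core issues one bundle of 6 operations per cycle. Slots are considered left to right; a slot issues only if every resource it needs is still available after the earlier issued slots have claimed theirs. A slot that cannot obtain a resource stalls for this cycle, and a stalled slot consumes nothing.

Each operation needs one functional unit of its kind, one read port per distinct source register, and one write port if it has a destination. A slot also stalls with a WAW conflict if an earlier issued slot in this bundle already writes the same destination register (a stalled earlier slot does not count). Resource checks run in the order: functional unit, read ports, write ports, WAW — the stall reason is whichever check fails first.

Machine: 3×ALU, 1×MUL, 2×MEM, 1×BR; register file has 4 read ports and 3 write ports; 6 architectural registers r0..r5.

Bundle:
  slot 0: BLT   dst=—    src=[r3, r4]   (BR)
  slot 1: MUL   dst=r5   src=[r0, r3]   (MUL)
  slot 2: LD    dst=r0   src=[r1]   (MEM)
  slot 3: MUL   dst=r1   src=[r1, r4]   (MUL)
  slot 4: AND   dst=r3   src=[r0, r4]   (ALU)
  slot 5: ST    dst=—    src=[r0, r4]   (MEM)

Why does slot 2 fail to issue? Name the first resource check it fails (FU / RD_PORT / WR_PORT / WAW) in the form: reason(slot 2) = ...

(0) want 1×BR +2rd +0wr — yes → AL3|MU1|ME2|BR0|rd2|wr3
(1) want 1×MUL +2rd +1wr — yes → AL3|MU0|ME2|BR0|rd0|wr2
(2) want 1×MEM +1rd +1wr — RD_PORT → AL3|MU0|ME2|BR0|rd0|wr2
(3) want 1×MUL +2rd +1wr — FU → AL3|MU0|ME2|BR0|rd0|wr2
(4) want 1×ALU +2rd +1wr — RD_PORT → AL3|MU0|ME2|BR0|rd0|wr2
(5) want 1×MEM +2rd +0wr — RD_PORT → AL3|MU0|ME2|BR0|rd0|wr2

reason(slot 2) = RD_PORT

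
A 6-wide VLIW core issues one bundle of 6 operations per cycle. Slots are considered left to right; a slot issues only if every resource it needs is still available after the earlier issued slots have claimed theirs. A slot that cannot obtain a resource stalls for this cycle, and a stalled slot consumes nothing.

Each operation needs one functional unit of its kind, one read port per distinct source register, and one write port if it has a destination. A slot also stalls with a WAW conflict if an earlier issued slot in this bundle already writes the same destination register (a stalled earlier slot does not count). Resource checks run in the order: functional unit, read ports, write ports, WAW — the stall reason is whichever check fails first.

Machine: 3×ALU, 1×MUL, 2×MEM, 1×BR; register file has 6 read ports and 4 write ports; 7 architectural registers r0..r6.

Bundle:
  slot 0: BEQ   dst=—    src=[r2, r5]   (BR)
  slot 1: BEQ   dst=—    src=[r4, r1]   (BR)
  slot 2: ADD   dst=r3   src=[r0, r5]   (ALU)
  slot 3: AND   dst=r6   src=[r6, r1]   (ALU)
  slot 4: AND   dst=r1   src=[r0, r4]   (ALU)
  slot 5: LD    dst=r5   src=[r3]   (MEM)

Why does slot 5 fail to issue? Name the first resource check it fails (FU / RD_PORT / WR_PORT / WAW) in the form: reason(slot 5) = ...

[0] BR needs rd=2 wr=0: ok; after: ALU=3 MUL=1 MEM=2 BR=0, R=4, W=4
[1] BR needs rd=2 wr=0: FU; after: ALU=3 MUL=1 MEM=2 BR=0, R=4, W=4
[2] ALU needs rd=2 wr=1: ok; after: ALU=2 MUL=1 MEM=2 BR=0, R=2, W=3
[3] ALU needs rd=2 wr=1: ok; after: ALU=1 MUL=1 MEM=2 BR=0, R=0, W=2
[4] ALU needs rd=2 wr=1: RD_PORT; after: ALU=1 MUL=1 MEM=2 BR=0, R=0, W=2
[5] MEM needs rd=1 wr=1: RD_PORT; after: ALU=1 MUL=1 MEM=2 BR=0, R=0, W=2

reason(slot 5) = RD_PORT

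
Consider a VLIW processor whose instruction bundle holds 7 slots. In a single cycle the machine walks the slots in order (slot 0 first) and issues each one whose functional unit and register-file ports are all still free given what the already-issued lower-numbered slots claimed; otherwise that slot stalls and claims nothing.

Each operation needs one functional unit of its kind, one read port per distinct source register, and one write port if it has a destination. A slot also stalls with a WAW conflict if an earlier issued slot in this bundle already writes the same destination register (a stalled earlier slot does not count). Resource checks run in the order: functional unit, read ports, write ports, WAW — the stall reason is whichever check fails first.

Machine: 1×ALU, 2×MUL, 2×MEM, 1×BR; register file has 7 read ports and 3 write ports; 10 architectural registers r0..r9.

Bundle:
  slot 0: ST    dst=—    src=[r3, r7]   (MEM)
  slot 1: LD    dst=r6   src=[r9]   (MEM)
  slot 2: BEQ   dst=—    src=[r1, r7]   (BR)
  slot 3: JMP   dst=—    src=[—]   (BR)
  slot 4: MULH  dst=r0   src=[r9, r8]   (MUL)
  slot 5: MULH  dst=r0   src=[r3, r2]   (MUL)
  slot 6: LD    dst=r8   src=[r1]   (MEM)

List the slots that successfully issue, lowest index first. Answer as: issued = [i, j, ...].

issued = [0, 1, 2, 4]

#0 MEM src=r3,r7 dispatched  <A:1 Mu:2 Ld:1 B:1 rd:5 wr:3>
#1 MEM src=r9 dispatched  <A:1 Mu:2 Ld:0 B:1 rd:4 wr:2>
#2 BR src=r1,r7 dispatched  <A:1 Mu:2 Ld:0 B:0 rd:2 wr:2>
#3 BR src=- held:FU  <A:1 Mu:2 Ld:0 B:0 rd:2 wr:2>
#4 MUL src=r9,r8 dispatched  <A:1 Mu:1 Ld:0 B:0 rd:0 wr:1>
#5 MUL src=r3,r2 held:RD_PORT  <A:1 Mu:1 Ld:0 B:0 rd:0 wr:1>
#6 MEM src=r1 held:FU  <A:1 Mu:1 Ld:0 B:0 rd:0 wr:1>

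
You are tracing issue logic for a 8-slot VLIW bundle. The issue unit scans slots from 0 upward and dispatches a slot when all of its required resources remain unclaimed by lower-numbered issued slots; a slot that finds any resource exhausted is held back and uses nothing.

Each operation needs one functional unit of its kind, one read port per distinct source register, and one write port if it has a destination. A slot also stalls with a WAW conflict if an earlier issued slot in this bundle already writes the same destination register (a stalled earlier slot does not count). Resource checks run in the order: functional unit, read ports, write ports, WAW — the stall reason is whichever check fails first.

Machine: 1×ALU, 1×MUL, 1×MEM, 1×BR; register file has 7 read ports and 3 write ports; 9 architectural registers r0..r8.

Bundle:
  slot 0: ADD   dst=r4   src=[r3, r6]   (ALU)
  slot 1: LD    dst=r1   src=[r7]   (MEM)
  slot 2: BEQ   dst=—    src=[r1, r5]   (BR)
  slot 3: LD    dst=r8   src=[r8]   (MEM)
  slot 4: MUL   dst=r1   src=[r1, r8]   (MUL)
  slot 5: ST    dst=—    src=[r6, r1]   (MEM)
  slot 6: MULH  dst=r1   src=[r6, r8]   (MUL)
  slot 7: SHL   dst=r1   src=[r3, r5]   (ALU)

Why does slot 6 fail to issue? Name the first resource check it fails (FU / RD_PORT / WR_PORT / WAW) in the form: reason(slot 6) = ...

#0 ALU src=r3,r6 dispatched  <A:0 Mu:1 Ld:1 B:1 rd:5 wr:2>
#1 MEM src=r7 dispatched  <A:0 Mu:1 Ld:0 B:1 rd:4 wr:1>
#2 BR src=r1,r5 dispatched  <A:0 Mu:1 Ld:0 B:0 rd:2 wr:1>
#3 MEM src=r8 held:FU  <A:0 Mu:1 Ld:0 B:0 rd:2 wr:1>
#4 MUL src=r1,r8 held:WAW  <A:0 Mu:1 Ld:0 B:0 rd:2 wr:1>
#5 MEM src=r6,r1 held:FU  <A:0 Mu:1 Ld:0 B:0 rd:2 wr:1>
#6 MUL src=r6,r8 held:WAW  <A:0 Mu:1 Ld:0 B:0 rd:2 wr:1>
#7 ALU src=r3,r5 held:FU  <A:0 Mu:1 Ld:0 B:0 rd:2 wr:1>

reason(slot 6) = WAW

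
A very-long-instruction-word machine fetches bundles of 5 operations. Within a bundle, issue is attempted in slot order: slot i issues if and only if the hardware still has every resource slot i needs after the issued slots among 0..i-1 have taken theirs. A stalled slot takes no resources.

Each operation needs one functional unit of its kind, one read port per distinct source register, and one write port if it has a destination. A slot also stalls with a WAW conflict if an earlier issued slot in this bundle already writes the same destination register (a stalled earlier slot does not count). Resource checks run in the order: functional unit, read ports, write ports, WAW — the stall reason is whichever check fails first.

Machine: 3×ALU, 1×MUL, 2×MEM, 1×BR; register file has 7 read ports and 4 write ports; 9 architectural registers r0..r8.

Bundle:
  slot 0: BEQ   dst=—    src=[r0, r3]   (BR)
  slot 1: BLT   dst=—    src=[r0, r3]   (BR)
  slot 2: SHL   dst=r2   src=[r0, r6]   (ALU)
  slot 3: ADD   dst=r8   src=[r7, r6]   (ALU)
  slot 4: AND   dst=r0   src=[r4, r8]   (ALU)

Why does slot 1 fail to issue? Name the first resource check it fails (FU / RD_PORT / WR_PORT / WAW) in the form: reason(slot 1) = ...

reason(slot 1) = FU

(0) want 1×BR +2rd +0wr — yes → AL3|MU1|ME2|BR0|rd5|wr4
(1) want 1×BR +2rd +0wr — FU → AL3|MU1|ME2|BR0|rd5|wr4
(2) want 1×ALU +2rd +1wr — yes → AL2|MU1|ME2|BR0|rd3|wr3
(3) want 1×ALU +2rd +1wr — yes → AL1|MU1|ME2|BR0|rd1|wr2
(4) want 1×ALU +2rd +1wr — RD_PORT → AL1|MU1|ME2|BR0|rd1|wr2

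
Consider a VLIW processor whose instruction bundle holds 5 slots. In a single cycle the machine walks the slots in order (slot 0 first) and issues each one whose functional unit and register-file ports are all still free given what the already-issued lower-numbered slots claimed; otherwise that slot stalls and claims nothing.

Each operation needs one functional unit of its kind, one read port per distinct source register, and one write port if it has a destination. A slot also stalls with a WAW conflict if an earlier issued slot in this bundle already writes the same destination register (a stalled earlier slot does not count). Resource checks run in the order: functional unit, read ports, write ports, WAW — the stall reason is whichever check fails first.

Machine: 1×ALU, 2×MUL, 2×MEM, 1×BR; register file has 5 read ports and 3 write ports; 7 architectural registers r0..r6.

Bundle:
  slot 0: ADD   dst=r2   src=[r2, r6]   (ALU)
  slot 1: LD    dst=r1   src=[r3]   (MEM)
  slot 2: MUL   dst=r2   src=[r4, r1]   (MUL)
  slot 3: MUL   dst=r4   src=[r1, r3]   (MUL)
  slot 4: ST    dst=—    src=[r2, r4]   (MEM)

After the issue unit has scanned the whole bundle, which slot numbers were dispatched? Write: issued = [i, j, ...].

(0) want 1×ALU +2rd +1wr — yes → AL0|MU2|ME2|BR1|rd3|wr2
(1) want 1×MEM +1rd +1wr — yes → AL0|MU2|ME1|BR1|rd2|wr1
(2) want 1×MUL +2rd +1wr — WAW → AL0|MU2|ME1|BR1|rd2|wr1
(3) want 1×MUL +2rd +1wr — yes → AL0|MU1|ME1|BR1|rd0|wr0
(4) want 1×MEM +2rd +0wr — RD_PORT → AL0|MU1|ME1|BR1|rd0|wr0

issued = [0, 1, 3]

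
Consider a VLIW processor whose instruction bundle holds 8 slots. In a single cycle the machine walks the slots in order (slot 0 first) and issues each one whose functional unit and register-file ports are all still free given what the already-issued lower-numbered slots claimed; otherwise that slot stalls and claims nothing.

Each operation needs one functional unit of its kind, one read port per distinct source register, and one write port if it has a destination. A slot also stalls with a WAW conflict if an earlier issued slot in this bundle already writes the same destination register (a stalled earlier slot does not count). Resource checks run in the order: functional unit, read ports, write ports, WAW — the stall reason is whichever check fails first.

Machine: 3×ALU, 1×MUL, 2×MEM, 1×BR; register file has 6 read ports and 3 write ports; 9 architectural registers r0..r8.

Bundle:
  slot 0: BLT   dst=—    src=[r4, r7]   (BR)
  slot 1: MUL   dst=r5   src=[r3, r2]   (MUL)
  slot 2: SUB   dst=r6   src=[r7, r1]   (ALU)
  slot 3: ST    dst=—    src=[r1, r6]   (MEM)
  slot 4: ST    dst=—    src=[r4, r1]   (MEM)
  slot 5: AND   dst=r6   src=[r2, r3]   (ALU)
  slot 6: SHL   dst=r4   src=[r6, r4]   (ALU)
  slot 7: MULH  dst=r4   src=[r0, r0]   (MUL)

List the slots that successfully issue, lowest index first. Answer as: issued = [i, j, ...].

slot 0 (BR): ISSUE — free A3,Mu1,Ld2,B0 rp4 wp3
slot 1 (MUL): ISSUE — free A3,Mu0,Ld2,B0 rp2 wp2
slot 2 (ALU): ISSUE — free A2,Mu0,Ld2,B0 rp0 wp1
slot 3 (MEM): stall RD_PORT — free A2,Mu0,Ld2,B0 rp0 wp1
slot 4 (MEM): stall RD_PORT — free A2,Mu0,Ld2,B0 rp0 wp1
slot 5 (ALU): stall RD_PORT — free A2,Mu0,Ld2,B0 rp0 wp1
slot 6 (ALU): stall RD_PORT — free A2,Mu0,Ld2,B0 rp0 wp1
slot 7 (MUL): stall FU — free A2,Mu0,Ld2,B0 rp0 wp1

issued = [0, 1, 2]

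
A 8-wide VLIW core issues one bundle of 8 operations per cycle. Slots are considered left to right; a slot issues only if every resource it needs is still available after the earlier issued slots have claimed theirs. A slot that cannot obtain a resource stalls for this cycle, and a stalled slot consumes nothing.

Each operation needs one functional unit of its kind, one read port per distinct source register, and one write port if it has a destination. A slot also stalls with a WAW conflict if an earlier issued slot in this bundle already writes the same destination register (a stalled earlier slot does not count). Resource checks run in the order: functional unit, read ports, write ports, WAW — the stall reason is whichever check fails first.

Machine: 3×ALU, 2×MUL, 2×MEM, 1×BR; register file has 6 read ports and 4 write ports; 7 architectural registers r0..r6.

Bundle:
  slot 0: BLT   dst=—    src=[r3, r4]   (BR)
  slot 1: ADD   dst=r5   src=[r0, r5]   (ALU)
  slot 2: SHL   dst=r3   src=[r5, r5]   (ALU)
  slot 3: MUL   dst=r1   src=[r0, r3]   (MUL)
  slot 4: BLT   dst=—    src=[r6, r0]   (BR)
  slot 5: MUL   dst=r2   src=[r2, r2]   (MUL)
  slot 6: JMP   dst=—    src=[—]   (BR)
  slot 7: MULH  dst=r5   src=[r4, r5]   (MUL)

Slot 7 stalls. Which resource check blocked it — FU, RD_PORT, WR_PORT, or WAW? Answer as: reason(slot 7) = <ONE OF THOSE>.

reason(slot 7) = RD_PORT

(0) want 1×BR +2rd +0wr — yes → AL3|MU2|ME2|BR0|rd4|wr4
(1) want 1×ALU +2rd +1wr — yes → AL2|MU2|ME2|BR0|rd2|wr3
(2) want 1×ALU +1rd +1wr — yes → AL1|MU2|ME2|BR0|rd1|wr2
(3) want 1×MUL +2rd +1wr — RD_PORT → AL1|MU2|ME2|BR0|rd1|wr2
(4) want 1×BR +2rd +0wr — FU → AL1|MU2|ME2|BR0|rd1|wr2
(5) want 1×MUL +1rd +1wr — yes → AL1|MU1|ME2|BR0|rd0|wr1
(6) want 1×BR +0rd +0wr — FU → AL1|MU1|ME2|BR0|rd0|wr1
(7) want 1×MUL +2rd +1wr — RD_PORT → AL1|MU1|ME2|BR0|rd0|wr1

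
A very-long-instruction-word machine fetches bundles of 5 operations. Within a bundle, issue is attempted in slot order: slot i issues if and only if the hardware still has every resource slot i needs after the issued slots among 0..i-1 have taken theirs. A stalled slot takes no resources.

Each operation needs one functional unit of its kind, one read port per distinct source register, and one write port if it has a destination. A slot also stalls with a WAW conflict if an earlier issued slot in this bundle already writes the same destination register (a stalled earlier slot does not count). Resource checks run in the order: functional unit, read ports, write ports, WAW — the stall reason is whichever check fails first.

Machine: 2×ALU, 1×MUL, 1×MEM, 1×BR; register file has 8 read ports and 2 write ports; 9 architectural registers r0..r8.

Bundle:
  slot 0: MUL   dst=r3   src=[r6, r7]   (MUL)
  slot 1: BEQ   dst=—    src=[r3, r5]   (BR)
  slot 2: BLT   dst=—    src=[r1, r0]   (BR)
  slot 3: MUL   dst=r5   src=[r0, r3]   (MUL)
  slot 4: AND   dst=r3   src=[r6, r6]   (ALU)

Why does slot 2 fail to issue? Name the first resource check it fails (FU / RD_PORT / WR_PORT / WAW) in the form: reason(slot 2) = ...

(0) want 1×MUL +2rd +1wr — yes → AL2|MU0|ME1|BR1|rd6|wr1
(1) want 1×BR +2rd +0wr — yes → AL2|MU0|ME1|BR0|rd4|wr1
(2) want 1×BR +2rd +0wr — FU → AL2|MU0|ME1|BR0|rd4|wr1
(3) want 1×MUL +2rd +1wr — FU → AL2|MU0|ME1|BR0|rd4|wr1
(4) want 1×ALU +1rd +1wr — WAW → AL2|MU0|ME1|BR0|rd4|wr1

reason(slot 2) = FU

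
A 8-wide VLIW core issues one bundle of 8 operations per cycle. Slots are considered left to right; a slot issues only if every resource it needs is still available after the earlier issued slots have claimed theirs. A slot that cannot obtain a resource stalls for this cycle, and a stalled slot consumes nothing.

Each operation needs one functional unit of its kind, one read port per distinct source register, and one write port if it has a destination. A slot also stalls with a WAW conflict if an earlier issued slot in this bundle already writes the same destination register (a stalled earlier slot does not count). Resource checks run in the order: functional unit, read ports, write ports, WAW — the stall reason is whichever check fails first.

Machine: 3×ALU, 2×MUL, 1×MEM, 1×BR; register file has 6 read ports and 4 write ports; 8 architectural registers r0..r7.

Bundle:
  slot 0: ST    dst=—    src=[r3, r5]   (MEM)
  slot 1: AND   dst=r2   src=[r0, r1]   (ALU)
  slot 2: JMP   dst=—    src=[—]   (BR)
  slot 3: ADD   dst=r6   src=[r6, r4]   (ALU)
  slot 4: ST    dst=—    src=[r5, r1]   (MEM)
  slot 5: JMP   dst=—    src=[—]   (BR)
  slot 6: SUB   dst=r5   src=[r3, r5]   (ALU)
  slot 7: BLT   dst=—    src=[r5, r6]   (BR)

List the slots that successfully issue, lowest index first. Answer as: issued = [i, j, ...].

(0) want 1×MEM +2rd +0wr — yes → AL3|MU2|ME0|BR1|rd4|wr4
(1) want 1×ALU +2rd +1wr — yes → AL2|MU2|ME0|BR1|rd2|wr3
(2) want 1×BR +0rd +0wr — yes → AL2|MU2|ME0|BR0|rd2|wr3
(3) want 1×ALU +2rd +1wr — yes → AL1|MU2|ME0|BR0|rd0|wr2
(4) want 1×MEM +2rd +0wr — FU → AL1|MU2|ME0|BR0|rd0|wr2
(5) want 1×BR +0rd +0wr — FU → AL1|MU2|ME0|BR0|rd0|wr2
(6) want 1×ALU +2rd +1wr — RD_PORT → AL1|MU2|ME0|BR0|rd0|wr2
(7) want 1×BR +2rd +0wr — FU → AL1|MU2|ME0|BR0|rd0|wr2

issued = [0, 1, 2, 3]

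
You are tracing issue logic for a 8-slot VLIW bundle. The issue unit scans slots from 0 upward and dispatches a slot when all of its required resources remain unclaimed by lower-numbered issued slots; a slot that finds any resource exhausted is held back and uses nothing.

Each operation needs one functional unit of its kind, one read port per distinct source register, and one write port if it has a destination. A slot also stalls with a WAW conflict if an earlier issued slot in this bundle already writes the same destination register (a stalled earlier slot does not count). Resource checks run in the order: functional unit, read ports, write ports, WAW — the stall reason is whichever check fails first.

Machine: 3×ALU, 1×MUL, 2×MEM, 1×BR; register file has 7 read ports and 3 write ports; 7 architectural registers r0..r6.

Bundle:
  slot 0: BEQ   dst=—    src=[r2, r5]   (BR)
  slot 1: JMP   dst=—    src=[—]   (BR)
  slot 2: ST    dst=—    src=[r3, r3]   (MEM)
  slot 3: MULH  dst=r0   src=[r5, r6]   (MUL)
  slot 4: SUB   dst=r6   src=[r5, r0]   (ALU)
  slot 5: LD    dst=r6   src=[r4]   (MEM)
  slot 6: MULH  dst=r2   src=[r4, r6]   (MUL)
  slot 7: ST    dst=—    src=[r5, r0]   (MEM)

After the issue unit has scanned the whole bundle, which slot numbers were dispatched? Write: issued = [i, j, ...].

[0] BR needs rd=2 wr=0: ok; after: ALU=3 MUL=1 MEM=2 BR=0, R=5, W=3
[1] BR needs rd=0 wr=0: FU; after: ALU=3 MUL=1 MEM=2 BR=0, R=5, W=3
[2] MEM needs rd=1 wr=0: ok; after: ALU=3 MUL=1 MEM=1 BR=0, R=4, W=3
[3] MUL needs rd=2 wr=1: ok; after: ALU=3 MUL=0 MEM=1 BR=0, R=2, W=2
[4] ALU needs rd=2 wr=1: ok; after: ALU=2 MUL=0 MEM=1 BR=0, R=0, W=1
[5] MEM needs rd=1 wr=1: RD_PORT; after: ALU=2 MUL=0 MEM=1 BR=0, R=0, W=1
[6] MUL needs rd=2 wr=1: FU; after: ALU=2 MUL=0 MEM=1 BR=0, R=0, W=1
[7] MEM needs rd=2 wr=0: RD_PORT; after: ALU=2 MUL=0 MEM=1 BR=0, R=0, W=1

issued = [0, 2, 3, 4]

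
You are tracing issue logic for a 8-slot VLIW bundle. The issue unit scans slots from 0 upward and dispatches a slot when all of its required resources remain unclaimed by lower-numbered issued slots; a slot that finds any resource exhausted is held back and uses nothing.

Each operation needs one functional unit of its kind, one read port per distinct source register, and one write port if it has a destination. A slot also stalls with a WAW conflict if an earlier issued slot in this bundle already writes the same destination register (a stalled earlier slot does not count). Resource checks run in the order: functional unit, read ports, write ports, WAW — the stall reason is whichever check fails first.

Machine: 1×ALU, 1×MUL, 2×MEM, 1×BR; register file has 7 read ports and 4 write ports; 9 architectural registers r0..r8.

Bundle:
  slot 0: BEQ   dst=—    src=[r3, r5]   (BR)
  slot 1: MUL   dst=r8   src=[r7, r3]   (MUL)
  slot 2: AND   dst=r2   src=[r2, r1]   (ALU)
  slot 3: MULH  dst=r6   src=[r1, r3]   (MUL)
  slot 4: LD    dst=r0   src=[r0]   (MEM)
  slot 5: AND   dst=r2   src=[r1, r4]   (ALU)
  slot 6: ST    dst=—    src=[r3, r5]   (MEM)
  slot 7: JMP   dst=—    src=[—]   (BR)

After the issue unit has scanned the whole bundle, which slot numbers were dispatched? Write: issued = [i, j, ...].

issued = [0, 1, 2, 4]

#0 BR src=r3,r5 dispatched  <A:1 Mu:1 Ld:2 B:0 rd:5 wr:4>
#1 MUL src=r7,r3 dispatched  <A:1 Mu:0 Ld:2 B:0 rd:3 wr:3>
#2 ALU src=r2,r1 dispatched  <A:0 Mu:0 Ld:2 B:0 rd:1 wr:2>
#3 MUL src=r1,r3 held:FU  <A:0 Mu:0 Ld:2 B:0 rd:1 wr:2>
#4 MEM src=r0 dispatched  <A:0 Mu:0 Ld:1 B:0 rd:0 wr:1>
#5 ALU src=r1,r4 held:FU  <A:0 Mu:0 Ld:1 B:0 rd:0 wr:1>
#6 MEM src=r3,r5 held:RD_PORT  <A:0 Mu:0 Ld:1 B:0 rd:0 wr:1>
#7 BR src=- held:FU  <A:0 Mu:0 Ld:1 B:0 rd:0 wr:1>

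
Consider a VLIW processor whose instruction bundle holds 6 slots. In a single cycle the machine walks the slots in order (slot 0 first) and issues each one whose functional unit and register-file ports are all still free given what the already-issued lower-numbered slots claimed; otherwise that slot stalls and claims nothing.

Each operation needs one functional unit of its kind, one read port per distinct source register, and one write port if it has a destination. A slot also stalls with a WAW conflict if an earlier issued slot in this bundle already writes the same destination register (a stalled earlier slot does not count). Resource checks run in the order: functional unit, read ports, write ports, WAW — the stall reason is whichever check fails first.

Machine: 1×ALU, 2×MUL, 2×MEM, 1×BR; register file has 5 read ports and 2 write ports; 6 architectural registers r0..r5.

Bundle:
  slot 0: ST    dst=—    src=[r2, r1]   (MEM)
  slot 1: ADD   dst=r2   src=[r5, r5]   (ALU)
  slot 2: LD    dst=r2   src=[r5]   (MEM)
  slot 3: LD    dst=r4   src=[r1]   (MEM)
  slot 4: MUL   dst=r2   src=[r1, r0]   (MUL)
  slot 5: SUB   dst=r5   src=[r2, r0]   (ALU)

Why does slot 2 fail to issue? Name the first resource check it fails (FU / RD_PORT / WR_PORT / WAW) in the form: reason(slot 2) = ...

slot 0 (MEM): ISSUE — free A1,Mu2,Ld1,B1 rp3 wp2
slot 1 (ALU): ISSUE — free A0,Mu2,Ld1,B1 rp2 wp1
slot 2 (MEM): stall WAW — free A0,Mu2,Ld1,B1 rp2 wp1
slot 3 (MEM): ISSUE — free A0,Mu2,Ld0,B1 rp1 wp0
slot 4 (MUL): stall RD_PORT — free A0,Mu2,Ld0,B1 rp1 wp0
slot 5 (ALU): stall FU — free A0,Mu2,Ld0,B1 rp1 wp0

reason(slot 2) = WAW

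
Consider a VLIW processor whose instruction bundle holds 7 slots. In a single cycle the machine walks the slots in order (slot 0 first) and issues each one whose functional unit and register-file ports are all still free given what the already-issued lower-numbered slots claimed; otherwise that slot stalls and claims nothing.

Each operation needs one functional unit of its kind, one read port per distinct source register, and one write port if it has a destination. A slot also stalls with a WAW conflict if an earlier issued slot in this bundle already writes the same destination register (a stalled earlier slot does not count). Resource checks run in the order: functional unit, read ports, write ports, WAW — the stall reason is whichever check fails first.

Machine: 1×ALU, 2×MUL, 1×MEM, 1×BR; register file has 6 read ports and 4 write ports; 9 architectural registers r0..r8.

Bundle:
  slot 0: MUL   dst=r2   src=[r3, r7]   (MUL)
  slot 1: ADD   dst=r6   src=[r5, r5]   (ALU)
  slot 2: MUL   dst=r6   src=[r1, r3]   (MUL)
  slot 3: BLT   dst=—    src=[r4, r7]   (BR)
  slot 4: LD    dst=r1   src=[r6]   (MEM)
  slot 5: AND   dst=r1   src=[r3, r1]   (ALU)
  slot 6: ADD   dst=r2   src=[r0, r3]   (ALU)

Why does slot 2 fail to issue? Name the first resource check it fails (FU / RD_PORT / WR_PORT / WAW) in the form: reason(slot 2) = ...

reason(slot 2) = WAW

  0. MUL→r2 ⇒ go  {1A/1Mu/1Ld/1B | 4r 3w}
  1. ALU→r6 ⇒ go  {0A/1Mu/1Ld/1B | 3r 2w}
  2. MUL→r6 ⇒ no(WAW)  {0A/1Mu/1Ld/1B | 3r 2w}
  3. BR ⇒ go  {0A/1Mu/1Ld/0B | 1r 2w}
  4. MEM→r1 ⇒ go  {0A/1Mu/0Ld/0B | 0r 1w}
  5. ALU→r1 ⇒ no(FU)  {0A/1Mu/0Ld/0B | 0r 1w}
  6. ALU→r2 ⇒ no(FU)  {0A/1Mu/0Ld/0B | 0r 1w}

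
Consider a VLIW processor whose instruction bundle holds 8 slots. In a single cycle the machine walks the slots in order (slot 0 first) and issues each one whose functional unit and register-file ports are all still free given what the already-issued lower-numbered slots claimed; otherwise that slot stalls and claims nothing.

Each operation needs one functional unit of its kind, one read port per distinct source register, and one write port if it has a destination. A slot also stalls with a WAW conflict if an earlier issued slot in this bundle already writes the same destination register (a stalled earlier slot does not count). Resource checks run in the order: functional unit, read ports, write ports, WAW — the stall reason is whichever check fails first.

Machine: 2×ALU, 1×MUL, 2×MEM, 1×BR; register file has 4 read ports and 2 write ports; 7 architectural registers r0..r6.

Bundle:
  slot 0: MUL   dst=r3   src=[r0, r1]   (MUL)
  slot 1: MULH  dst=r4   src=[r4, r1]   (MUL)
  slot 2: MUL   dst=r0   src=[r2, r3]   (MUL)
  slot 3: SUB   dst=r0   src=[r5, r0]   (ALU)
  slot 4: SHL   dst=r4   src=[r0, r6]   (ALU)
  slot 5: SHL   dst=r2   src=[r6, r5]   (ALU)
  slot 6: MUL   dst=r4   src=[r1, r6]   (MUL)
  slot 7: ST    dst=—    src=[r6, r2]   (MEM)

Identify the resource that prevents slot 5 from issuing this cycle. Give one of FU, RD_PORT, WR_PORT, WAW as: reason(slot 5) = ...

#0 MUL src=r0,r1 dispatched  <A:2 Mu:0 Ld:2 B:1 rd:2 wr:1>
#1 MUL src=r4,r1 held:FU  <A:2 Mu:0 Ld:2 B:1 rd:2 wr:1>
#2 MUL src=r2,r3 held:FU  <A:2 Mu:0 Ld:2 B:1 rd:2 wr:1>
#3 ALU src=r5,r0 dispatched  <A:1 Mu:0 Ld:2 B:1 rd:0 wr:0>
#4 ALU src=r0,r6 held:RD_PORT  <A:1 Mu:0 Ld:2 B:1 rd:0 wr:0>
#5 ALU src=r6,r5 held:RD_PORT  <A:1 Mu:0 Ld:2 B:1 rd:0 wr:0>
#6 MUL src=r1,r6 held:FU  <A:1 Mu:0 Ld:2 B:1 rd:0 wr:0>
#7 MEM src=r6,r2 held:RD_PORT  <A:1 Mu:0 Ld:2 B:1 rd:0 wr:0>

reason(slot 5) = RD_PORT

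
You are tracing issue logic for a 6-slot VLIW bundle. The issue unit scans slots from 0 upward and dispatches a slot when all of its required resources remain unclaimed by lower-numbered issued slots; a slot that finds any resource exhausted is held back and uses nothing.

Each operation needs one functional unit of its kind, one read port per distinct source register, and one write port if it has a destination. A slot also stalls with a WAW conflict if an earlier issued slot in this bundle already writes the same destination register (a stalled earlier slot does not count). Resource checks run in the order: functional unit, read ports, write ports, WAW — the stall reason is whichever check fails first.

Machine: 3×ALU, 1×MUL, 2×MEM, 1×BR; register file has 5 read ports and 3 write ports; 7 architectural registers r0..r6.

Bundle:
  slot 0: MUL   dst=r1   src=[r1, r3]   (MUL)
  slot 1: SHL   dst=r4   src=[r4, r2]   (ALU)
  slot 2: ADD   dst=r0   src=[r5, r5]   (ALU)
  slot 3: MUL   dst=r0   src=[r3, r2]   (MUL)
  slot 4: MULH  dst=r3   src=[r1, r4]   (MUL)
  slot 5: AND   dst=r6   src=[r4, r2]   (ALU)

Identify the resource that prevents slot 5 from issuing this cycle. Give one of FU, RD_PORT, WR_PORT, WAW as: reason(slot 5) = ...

  0. MUL→r1 ⇒ go  {3A/0Mu/2Ld/1B | 3r 2w}
  1. ALU→r4 ⇒ go  {2A/0Mu/2Ld/1B | 1r 1w}
  2. ALU→r0 ⇒ go  {1A/0Mu/2Ld/1B | 0r 0w}
  3. MUL→r0 ⇒ no(FU)  {1A/0Mu/2Ld/1B | 0r 0w}
  4. MUL→r3 ⇒ no(FU)  {1A/0Mu/2Ld/1B | 0r 0w}
  5. ALU→r6 ⇒ no(RD_PORT)  {1A/0Mu/2Ld/1B | 0r 0w}

reason(slot 5) = RD_PORT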